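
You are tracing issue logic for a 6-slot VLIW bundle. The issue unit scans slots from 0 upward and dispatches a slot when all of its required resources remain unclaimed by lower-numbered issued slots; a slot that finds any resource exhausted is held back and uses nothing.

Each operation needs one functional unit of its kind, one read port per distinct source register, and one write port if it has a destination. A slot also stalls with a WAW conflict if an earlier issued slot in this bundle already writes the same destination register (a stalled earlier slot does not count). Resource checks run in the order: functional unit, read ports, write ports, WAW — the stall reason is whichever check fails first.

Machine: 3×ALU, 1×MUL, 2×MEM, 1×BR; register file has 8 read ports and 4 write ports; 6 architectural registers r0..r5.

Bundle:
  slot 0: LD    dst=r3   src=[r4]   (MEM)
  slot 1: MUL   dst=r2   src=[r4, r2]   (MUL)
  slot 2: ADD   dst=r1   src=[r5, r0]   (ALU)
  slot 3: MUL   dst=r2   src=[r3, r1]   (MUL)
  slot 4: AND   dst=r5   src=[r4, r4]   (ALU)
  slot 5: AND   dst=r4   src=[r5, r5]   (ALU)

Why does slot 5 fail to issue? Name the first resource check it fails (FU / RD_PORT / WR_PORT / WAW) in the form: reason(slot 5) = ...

reason(slot 5) = WR_PORT

  0. MEM→r3 ⇒ go  {3A/1Mu/1Ld/1B | 7r 3w}
  1. MUL→r2 ⇒ go  {3A/0Mu/1Ld/1B | 5r 2w}
  2. ALU→r1 ⇒ go  {2A/0Mu/1Ld/1B | 3r 1w}
  3. MUL→r2 ⇒ no(FU)  {2A/0Mu/1Ld/1B | 3r 1w}
  4. ALU→r5 ⇒ go  {1A/0Mu/1Ld/1B | 2r 0w}
  5. ALU→r4 ⇒ no(WR_PORT)  {1A/0Mu/1Ld/1B | 2r 0w}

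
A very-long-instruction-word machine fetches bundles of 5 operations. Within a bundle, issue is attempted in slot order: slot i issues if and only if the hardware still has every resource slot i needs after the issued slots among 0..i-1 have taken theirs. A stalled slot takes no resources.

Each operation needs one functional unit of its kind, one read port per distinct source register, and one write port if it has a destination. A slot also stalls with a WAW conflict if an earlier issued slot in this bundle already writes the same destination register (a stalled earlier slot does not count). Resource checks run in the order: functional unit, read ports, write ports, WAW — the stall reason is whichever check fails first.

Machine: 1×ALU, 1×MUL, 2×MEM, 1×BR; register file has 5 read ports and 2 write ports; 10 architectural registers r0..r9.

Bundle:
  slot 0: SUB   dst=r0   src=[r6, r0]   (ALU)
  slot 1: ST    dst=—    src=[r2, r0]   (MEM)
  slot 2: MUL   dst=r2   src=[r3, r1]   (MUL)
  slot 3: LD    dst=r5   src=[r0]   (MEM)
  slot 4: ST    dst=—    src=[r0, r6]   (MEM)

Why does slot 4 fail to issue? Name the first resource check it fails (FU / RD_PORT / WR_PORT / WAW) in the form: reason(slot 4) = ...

[0] ALU needs rd=2 wr=1: ok; after: ALU=0 MUL=1 MEM=2 BR=1, R=3, W=1
[1] MEM needs rd=2 wr=0: ok; after: ALU=0 MUL=1 MEM=1 BR=1, R=1, W=1
[2] MUL needs rd=2 wr=1: RD_PORT; after: ALU=0 MUL=1 MEM=1 BR=1, R=1, W=1
[3] MEM needs rd=1 wr=1: ok; after: ALU=0 MUL=1 MEM=0 BR=1, R=0, W=0
[4] MEM needs rd=2 wr=0: FU; after: ALU=0 MUL=1 MEM=0 BR=1, R=0, W=0

reason(slot 4) = FU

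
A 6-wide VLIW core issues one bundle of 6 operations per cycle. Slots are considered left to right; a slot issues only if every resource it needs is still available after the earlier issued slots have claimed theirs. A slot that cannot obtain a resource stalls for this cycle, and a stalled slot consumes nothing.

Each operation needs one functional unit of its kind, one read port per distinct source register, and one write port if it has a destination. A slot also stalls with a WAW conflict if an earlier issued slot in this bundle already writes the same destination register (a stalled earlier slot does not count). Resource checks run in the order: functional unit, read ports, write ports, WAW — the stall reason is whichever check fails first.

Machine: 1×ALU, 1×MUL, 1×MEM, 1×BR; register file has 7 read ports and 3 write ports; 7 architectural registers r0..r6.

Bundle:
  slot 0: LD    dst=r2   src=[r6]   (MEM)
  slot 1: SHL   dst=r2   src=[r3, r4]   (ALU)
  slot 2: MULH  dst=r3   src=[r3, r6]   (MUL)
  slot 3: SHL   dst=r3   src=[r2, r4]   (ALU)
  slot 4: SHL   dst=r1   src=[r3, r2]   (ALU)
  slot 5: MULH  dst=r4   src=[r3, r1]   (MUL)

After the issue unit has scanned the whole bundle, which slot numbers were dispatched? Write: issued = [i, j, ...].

issued = [0, 2, 4]

[0] MEM needs rd=1 wr=1: ok; after: ALU=1 MUL=1 MEM=0 BR=1, R=6, W=2
[1] ALU needs rd=2 wr=1: WAW; after: ALU=1 MUL=1 MEM=0 BR=1, R=6, W=2
[2] MUL needs rd=2 wr=1: ok; after: ALU=1 MUL=0 MEM=0 BR=1, R=4, W=1
[3] ALU needs rd=2 wr=1: WAW; after: ALU=1 MUL=0 MEM=0 BR=1, R=4, W=1
[4] ALU needs rd=2 wr=1: ok; after: ALU=0 MUL=0 MEM=0 BR=1, R=2, W=0
[5] MUL needs rd=2 wr=1: FU; after: ALU=0 MUL=0 MEM=0 BR=1, R=2, W=0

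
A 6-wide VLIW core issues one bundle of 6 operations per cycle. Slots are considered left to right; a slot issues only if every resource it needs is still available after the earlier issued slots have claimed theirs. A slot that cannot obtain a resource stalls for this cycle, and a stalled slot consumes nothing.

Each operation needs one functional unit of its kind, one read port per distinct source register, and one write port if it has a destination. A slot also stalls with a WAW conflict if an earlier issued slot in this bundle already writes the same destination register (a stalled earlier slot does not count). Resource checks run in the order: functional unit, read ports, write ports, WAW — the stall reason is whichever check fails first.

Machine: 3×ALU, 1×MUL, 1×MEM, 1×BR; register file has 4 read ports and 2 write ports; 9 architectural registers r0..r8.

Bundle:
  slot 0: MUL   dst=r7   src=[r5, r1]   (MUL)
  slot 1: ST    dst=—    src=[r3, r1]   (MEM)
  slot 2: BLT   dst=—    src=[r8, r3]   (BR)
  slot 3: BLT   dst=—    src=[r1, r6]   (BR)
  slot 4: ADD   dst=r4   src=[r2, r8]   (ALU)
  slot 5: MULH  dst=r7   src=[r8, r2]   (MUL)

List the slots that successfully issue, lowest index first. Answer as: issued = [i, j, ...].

#0 MUL src=r5,r1 dispatched  <A:3 Mu:0 Ld:1 B:1 rd:2 wr:1>
#1 MEM src=r3,r1 dispatched  <A:3 Mu:0 Ld:0 B:1 rd:0 wr:1>
#2 BR src=r8,r3 held:RD_PORT  <A:3 Mu:0 Ld:0 B:1 rd:0 wr:1>
#3 BR src=r1,r6 held:RD_PORT  <A:3 Mu:0 Ld:0 B:1 rd:0 wr:1>
#4 ALU src=r2,r8 held:RD_PORT  <A:3 Mu:0 Ld:0 B:1 rd:0 wr:1>
#5 MUL src=r8,r2 held:FU  <A:3 Mu:0 Ld:0 B:1 rd:0 wr:1>

issued = [0, 1]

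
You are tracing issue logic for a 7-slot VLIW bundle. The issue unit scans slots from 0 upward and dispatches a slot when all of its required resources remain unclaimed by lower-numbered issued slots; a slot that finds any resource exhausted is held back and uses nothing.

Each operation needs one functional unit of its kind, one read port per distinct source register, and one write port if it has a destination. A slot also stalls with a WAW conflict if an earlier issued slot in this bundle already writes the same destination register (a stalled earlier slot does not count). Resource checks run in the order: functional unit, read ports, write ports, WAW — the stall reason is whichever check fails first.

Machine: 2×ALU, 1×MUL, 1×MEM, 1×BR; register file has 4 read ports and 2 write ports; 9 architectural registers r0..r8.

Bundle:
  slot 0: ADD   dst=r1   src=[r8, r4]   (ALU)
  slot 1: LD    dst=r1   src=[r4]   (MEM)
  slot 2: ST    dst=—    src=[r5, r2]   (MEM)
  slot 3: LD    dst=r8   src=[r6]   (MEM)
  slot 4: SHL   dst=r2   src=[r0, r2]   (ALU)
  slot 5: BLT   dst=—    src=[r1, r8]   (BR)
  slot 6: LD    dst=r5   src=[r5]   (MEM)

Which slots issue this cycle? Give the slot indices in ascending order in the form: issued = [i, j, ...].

issued = [0, 2]

(0) want 1×ALU +2rd +1wr — yes → AL1|MU1|ME1|BR1|rd2|wr1
(1) want 1×MEM +1rd +1wr — WAW → AL1|MU1|ME1|BR1|rd2|wr1
(2) want 1×MEM +2rd +0wr — yes → AL1|MU1|ME0|BR1|rd0|wr1
(3) want 1×MEM +1rd +1wr — FU → AL1|MU1|ME0|BR1|rd0|wr1
(4) want 1×ALU +2rd +1wr — RD_PORT → AL1|MU1|ME0|BR1|rd0|wr1
(5) want 1×BR +2rd +0wr — RD_PORT → AL1|MU1|ME0|BR1|rd0|wr1
(6) want 1×MEM +1rd +1wr — FU → AL1|MU1|ME0|BR1|rd0|wr1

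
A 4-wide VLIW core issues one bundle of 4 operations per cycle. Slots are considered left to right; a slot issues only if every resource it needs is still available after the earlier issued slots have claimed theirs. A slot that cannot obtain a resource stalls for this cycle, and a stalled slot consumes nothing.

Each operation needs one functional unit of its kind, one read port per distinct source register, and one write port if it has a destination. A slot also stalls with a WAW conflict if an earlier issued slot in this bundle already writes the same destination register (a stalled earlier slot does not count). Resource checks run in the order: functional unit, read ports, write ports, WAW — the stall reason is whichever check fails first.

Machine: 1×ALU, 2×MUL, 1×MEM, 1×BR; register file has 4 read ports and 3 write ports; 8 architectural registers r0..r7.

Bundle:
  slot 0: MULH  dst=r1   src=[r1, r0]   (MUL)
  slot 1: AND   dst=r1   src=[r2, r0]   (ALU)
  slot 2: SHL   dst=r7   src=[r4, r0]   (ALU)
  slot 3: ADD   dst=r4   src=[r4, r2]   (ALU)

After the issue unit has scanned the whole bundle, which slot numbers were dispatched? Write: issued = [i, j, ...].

issued = [0, 2]

  0. MUL→r1 ⇒ go  {1A/1Mu/1Ld/1B | 2r 2w}
  1. ALU→r1 ⇒ no(WAW)  {1A/1Mu/1Ld/1B | 2r 2w}
  2. ALU→r7 ⇒ go  {0A/1Mu/1Ld/1B | 0r 1w}
  3. ALU→r4 ⇒ no(FU)  {0A/1Mu/1Ld/1B | 0r 1w}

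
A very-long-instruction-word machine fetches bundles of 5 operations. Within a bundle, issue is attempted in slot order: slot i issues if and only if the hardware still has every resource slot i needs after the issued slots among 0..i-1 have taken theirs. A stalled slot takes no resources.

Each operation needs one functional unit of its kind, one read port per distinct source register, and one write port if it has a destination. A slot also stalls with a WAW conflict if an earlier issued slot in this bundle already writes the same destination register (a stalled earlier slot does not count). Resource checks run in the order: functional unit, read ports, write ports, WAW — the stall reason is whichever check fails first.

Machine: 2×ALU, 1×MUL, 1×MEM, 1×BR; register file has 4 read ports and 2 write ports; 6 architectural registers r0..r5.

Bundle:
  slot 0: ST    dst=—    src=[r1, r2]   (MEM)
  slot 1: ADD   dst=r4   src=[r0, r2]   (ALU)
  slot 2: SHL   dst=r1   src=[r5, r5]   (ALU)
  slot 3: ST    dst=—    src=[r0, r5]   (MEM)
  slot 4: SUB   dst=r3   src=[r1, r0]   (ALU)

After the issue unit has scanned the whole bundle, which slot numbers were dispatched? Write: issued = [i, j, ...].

issued = [0, 1]

#0 MEM src=r1,r2 dispatched  <A:2 Mu:1 Ld:0 B:1 rd:2 wr:2>
#1 ALU src=r0,r2 dispatched  <A:1 Mu:1 Ld:0 B:1 rd:0 wr:1>
#2 ALU src=r5,r5 held:RD_PORT  <A:1 Mu:1 Ld:0 B:1 rd:0 wr:1>
#3 MEM src=r0,r5 held:FU  <A:1 Mu:1 Ld:0 B:1 rd:0 wr:1>
#4 ALU src=r1,r0 held:RD_PORT  <A:1 Mu:1 Ld:0 B:1 rd:0 wr:1>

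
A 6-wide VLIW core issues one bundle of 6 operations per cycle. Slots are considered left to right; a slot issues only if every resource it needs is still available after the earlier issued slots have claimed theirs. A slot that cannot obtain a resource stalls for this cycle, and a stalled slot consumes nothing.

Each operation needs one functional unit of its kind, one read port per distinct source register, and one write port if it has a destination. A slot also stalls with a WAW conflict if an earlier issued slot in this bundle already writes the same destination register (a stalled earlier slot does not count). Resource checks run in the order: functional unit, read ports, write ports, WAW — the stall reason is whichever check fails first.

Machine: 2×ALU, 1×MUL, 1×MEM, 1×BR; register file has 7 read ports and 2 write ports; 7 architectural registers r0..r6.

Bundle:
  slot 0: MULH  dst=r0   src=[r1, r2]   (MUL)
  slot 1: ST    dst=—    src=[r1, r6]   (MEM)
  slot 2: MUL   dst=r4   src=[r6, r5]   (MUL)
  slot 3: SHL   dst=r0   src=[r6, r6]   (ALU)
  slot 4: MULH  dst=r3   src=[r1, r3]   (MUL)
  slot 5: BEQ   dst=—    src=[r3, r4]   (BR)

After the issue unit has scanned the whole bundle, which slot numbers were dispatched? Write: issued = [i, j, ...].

issued = [0, 1, 5]

[0] MUL needs rd=2 wr=1: ok; after: ALU=2 MUL=0 MEM=1 BR=1, R=5, W=1
[1] MEM needs rd=2 wr=0: ok; after: ALU=2 MUL=0 MEM=0 BR=1, R=3, W=1
[2] MUL needs rd=2 wr=1: FU; after: ALU=2 MUL=0 MEM=0 BR=1, R=3, W=1
[3] ALU needs rd=1 wr=1: WAW; after: ALU=2 MUL=0 MEM=0 BR=1, R=3, W=1
[4] MUL needs rd=2 wr=1: FU; after: ALU=2 MUL=0 MEM=0 BR=1, R=3, W=1
[5] BR needs rd=2 wr=0: ok; after: ALU=2 MUL=0 MEM=0 BR=0, R=1, W=1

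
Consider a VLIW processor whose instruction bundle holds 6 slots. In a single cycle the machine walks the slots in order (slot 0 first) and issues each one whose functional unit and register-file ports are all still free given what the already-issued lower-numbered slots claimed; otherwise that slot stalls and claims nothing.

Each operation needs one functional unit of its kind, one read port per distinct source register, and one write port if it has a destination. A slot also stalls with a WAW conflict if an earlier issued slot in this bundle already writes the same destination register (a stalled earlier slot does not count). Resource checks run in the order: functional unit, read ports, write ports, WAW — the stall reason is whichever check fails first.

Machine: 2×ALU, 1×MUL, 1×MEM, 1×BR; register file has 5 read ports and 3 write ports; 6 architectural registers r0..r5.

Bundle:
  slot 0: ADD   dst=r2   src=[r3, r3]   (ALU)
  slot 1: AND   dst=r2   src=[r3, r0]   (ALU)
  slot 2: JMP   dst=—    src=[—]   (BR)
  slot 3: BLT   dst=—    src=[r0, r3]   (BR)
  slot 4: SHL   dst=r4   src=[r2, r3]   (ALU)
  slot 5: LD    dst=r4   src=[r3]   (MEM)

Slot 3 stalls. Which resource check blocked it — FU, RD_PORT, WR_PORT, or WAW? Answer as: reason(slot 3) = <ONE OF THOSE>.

reason(slot 3) = FU

slot 0 (ALU): ISSUE — free A1,Mu1,Ld1,B1 rp4 wp2
slot 1 (ALU): stall WAW — free A1,Mu1,Ld1,B1 rp4 wp2
slot 2 (BR): ISSUE — free A1,Mu1,Ld1,B0 rp4 wp2
slot 3 (BR): stall FU — free A1,Mu1,Ld1,B0 rp4 wp2
slot 4 (ALU): ISSUE — free A0,Mu1,Ld1,B0 rp2 wp1
slot 5 (MEM): stall WAW — free A0,Mu1,Ld1,B0 rp2 wp1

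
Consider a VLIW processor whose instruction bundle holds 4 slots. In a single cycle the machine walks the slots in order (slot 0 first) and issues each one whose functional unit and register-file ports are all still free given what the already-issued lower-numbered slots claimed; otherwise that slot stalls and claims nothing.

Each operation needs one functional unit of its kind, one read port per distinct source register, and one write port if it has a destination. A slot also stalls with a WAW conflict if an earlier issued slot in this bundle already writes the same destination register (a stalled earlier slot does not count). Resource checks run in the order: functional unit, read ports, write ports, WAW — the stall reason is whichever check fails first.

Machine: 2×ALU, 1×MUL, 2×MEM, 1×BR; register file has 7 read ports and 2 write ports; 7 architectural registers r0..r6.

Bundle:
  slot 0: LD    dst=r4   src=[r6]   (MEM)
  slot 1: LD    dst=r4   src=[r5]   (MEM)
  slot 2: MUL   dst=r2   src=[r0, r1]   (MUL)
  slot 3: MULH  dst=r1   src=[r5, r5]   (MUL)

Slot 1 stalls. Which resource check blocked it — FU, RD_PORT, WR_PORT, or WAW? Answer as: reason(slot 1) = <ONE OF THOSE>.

(0) want 1×MEM +1rd +1wr — yes → AL2|MU1|ME1|BR1|rd6|wr1
(1) want 1×MEM +1rd +1wr — WAW → AL2|MU1|ME1|BR1|rd6|wr1
(2) want 1×MUL +2rd +1wr — yes → AL2|MU0|ME1|BR1|rd4|wr0
(3) want 1×MUL +1rd +1wr — FU → AL2|MU0|ME1|BR1|rd4|wr0

reason(slot 1) = WAW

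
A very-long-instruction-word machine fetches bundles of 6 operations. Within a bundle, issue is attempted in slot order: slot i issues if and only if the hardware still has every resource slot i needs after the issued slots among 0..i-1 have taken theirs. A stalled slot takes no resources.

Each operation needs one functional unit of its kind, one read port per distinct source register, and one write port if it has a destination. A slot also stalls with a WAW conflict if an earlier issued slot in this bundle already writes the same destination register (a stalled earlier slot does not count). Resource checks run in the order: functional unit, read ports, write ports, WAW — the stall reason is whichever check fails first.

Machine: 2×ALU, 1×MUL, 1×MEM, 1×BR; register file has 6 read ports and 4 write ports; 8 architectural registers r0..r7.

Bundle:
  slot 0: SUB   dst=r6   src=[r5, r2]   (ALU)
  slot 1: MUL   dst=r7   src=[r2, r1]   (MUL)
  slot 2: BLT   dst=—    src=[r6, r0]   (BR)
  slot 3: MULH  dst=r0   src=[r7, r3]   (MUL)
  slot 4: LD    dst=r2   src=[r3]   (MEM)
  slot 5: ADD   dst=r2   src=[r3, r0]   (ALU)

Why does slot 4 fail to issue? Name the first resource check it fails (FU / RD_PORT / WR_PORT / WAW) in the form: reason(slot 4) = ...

reason(slot 4) = RD_PORT

[0] ALU needs rd=2 wr=1: ok; after: ALU=1 MUL=1 MEM=1 BR=1, R=4, W=3
[1] MUL needs rd=2 wr=1: ok; after: ALU=1 MUL=0 MEM=1 BR=1, R=2, W=2
[2] BR needs rd=2 wr=0: ok; after: ALU=1 MUL=0 MEM=1 BR=0, R=0, W=2
[3] MUL needs rd=2 wr=1: FU; after: ALU=1 MUL=0 MEM=1 BR=0, R=0, W=2
[4] MEM needs rd=1 wr=1: RD_PORT; after: ALU=1 MUL=0 MEM=1 BR=0, R=0, W=2
[5] ALU needs rd=2 wr=1: RD_PORT; after: ALU=1 MUL=0 MEM=1 BR=0, R=0, W=2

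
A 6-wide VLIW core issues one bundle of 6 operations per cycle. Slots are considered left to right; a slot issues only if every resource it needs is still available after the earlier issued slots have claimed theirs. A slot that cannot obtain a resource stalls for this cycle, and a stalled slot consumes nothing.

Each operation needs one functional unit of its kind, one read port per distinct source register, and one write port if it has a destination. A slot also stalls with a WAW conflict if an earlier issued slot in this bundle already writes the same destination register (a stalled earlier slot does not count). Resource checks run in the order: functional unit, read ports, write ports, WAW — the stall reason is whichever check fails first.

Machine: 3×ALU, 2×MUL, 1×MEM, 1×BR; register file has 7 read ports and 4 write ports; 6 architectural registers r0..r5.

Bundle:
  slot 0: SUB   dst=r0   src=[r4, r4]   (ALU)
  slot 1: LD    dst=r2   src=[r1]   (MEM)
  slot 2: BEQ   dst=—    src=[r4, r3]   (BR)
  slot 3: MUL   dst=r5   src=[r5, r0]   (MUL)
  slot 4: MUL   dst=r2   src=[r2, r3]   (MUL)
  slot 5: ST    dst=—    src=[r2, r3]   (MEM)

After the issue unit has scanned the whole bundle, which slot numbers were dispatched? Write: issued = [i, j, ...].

#0 ALU src=r4,r4 dispatched  <A:2 Mu:2 Ld:1 B:1 rd:6 wr:3>
#1 MEM src=r1 dispatched  <A:2 Mu:2 Ld:0 B:1 rd:5 wr:2>
#2 BR src=r4,r3 dispatched  <A:2 Mu:2 Ld:0 B:0 rd:3 wr:2>
#3 MUL src=r5,r0 dispatched  <A:2 Mu:1 Ld:0 B:0 rd:1 wr:1>
#4 MUL src=r2,r3 held:RD_PORT  <A:2 Mu:1 Ld:0 B:0 rd:1 wr:1>
#5 MEM src=r2,r3 held:FU  <A:2 Mu:1 Ld:0 B:0 rd:1 wr:1>

issued = [0, 1, 2, 3]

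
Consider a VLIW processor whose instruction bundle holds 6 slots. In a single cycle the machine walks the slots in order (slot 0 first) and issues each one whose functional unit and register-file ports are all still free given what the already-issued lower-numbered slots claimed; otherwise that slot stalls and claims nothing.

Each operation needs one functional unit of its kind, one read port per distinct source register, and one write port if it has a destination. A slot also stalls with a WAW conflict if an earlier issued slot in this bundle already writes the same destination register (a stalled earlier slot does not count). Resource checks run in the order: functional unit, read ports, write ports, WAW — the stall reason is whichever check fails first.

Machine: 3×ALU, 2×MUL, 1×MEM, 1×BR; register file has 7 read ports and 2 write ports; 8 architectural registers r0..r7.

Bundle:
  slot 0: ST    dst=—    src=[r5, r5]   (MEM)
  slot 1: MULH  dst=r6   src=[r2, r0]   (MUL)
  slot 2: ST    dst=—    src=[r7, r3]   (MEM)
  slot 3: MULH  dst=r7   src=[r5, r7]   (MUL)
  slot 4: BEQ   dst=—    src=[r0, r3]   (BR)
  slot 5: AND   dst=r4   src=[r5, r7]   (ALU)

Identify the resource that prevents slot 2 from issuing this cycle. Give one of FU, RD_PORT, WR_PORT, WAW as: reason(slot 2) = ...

reason(slot 2) = FU

[0] MEM needs rd=1 wr=0: ok; after: ALU=3 MUL=2 MEM=0 BR=1, R=6, W=2
[1] MUL needs rd=2 wr=1: ok; after: ALU=3 MUL=1 MEM=0 BR=1, R=4, W=1
[2] MEM needs rd=2 wr=0: FU; after: ALU=3 MUL=1 MEM=0 BR=1, R=4, W=1
[3] MUL needs rd=2 wr=1: ok; after: ALU=3 MUL=0 MEM=0 BR=1, R=2, W=0
[4] BR needs rd=2 wr=0: ok; after: ALU=3 MUL=0 MEM=0 BR=0, R=0, W=0
[5] ALU needs rd=2 wr=1: RD_PORT; after: ALU=3 MUL=0 MEM=0 BR=0, R=0, W=0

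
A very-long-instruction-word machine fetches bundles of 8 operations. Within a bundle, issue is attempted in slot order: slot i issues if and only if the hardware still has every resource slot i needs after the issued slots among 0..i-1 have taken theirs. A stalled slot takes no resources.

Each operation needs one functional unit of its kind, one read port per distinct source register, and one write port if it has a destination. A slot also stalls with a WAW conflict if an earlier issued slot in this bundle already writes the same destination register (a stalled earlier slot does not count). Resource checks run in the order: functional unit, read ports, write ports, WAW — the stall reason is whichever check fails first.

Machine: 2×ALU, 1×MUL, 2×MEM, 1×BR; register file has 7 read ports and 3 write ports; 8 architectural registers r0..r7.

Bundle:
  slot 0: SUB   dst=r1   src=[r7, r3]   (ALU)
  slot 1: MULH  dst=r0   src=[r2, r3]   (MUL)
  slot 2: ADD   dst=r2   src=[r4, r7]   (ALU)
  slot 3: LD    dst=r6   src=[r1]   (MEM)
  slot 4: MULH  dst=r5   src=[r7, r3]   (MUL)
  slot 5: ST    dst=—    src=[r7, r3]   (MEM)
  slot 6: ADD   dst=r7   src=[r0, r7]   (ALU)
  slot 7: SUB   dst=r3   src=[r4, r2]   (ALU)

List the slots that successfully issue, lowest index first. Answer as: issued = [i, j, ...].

issued = [0, 1, 2]

  0. ALU→r1 ⇒ go  {1A/1Mu/2Ld/1B | 5r 2w}
  1. MUL→r0 ⇒ go  {1A/0Mu/2Ld/1B | 3r 1w}
  2. ALU→r2 ⇒ go  {0A/0Mu/2Ld/1B | 1r 0w}
  3. MEM→r6 ⇒ no(WR_PORT)  {0A/0Mu/2Ld/1B | 1r 0w}
  4. MUL→r5 ⇒ no(FU)  {0A/0Mu/2Ld/1B | 1r 0w}
  5. MEM ⇒ no(RD_PORT)  {0A/0Mu/2Ld/1B | 1r 0w}
  6. ALU→r7 ⇒ no(FU)  {0A/0Mu/2Ld/1B | 1r 0w}
  7. ALU→r3 ⇒ no(FU)  {0A/0Mu/2Ld/1B | 1r 0w}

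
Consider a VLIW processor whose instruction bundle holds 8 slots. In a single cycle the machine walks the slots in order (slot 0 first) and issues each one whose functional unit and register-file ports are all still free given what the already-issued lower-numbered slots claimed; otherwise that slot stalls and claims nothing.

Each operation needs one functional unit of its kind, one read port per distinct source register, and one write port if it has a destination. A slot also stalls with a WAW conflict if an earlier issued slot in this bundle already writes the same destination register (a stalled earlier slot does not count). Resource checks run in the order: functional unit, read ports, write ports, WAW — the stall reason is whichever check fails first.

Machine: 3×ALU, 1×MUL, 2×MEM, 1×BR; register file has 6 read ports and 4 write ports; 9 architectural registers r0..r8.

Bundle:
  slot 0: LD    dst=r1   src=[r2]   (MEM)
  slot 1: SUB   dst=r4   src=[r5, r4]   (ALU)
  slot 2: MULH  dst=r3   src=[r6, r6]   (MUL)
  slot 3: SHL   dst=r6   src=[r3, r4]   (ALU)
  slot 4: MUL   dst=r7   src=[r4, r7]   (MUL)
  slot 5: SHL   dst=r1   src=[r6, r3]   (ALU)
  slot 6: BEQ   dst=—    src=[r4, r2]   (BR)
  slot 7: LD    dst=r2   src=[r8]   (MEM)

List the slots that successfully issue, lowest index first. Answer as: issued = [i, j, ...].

issued = [0, 1, 2, 3]

[0] MEM needs rd=1 wr=1: ok; after: ALU=3 MUL=1 MEM=1 BR=1, R=5, W=3
[1] ALU needs rd=2 wr=1: ok; after: ALU=2 MUL=1 MEM=1 BR=1, R=3, W=2
[2] MUL needs rd=1 wr=1: ok; after: ALU=2 MUL=0 MEM=1 BR=1, R=2, W=1
[3] ALU needs rd=2 wr=1: ok; after: ALU=1 MUL=0 MEM=1 BR=1, R=0, W=0
[4] MUL needs rd=2 wr=1: FU; after: ALU=1 MUL=0 MEM=1 BR=1, R=0, W=0
[5] ALU needs rd=2 wr=1: RD_PORT; after: ALU=1 MUL=0 MEM=1 BR=1, R=0, W=0
[6] BR needs rd=2 wr=0: RD_PORT; after: ALU=1 MUL=0 MEM=1 BR=1, R=0, W=0
[7] MEM needs rd=1 wr=1: RD_PORT; after: ALU=1 MUL=0 MEM=1 BR=1, R=0, W=0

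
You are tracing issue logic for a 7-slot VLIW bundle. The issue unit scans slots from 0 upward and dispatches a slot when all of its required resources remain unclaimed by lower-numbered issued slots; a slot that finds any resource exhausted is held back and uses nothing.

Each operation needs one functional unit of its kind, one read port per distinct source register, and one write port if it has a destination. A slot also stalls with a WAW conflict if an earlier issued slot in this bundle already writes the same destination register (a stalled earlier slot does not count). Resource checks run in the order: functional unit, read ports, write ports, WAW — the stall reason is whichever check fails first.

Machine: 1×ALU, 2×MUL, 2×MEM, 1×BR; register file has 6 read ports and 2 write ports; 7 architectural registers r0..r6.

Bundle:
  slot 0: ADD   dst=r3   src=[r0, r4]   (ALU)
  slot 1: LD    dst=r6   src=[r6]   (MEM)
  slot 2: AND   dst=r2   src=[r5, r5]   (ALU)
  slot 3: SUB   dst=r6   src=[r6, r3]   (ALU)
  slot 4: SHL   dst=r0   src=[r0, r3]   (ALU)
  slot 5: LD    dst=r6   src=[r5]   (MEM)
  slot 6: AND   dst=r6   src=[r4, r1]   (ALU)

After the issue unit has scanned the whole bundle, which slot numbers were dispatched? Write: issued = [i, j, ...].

issued = [0, 1]

(0) want 1×ALU +2rd +1wr — yes → AL0|MU2|ME2|BR1|rd4|wr1
(1) want 1×MEM +1rd +1wr — yes → AL0|MU2|ME1|BR1|rd3|wr0
(2) want 1×ALU +1rd +1wr — FU → AL0|MU2|ME1|BR1|rd3|wr0
(3) want 1×ALU +2rd +1wr — FU → AL0|MU2|ME1|BR1|rd3|wr0
(4) want 1×ALU +2rd +1wr — FU → AL0|MU2|ME1|BR1|rd3|wr0
(5) want 1×MEM +1rd +1wr — WR_PORT → AL0|MU2|ME1|BR1|rd3|wr0
(6) want 1×ALU +2rd +1wr — FU → AL0|MU2|ME1|BR1|rd3|wr0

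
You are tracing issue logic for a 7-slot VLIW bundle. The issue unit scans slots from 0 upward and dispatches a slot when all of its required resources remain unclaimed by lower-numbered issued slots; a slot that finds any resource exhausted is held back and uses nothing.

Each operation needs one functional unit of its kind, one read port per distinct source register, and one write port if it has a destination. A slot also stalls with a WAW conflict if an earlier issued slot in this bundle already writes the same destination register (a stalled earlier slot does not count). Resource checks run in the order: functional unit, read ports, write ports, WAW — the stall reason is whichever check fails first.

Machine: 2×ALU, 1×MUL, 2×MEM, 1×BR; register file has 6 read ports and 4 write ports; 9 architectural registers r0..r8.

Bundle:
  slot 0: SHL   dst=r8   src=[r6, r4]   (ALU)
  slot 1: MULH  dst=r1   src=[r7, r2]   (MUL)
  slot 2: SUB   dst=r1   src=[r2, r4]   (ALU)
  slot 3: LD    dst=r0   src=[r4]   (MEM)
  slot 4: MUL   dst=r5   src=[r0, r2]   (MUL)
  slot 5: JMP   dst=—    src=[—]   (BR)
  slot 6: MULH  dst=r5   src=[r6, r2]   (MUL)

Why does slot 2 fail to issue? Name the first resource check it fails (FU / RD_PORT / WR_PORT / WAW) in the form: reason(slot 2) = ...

#0 ALU src=r6,r4 dispatched  <A:1 Mu:1 Ld:2 B:1 rd:4 wr:3>
#1 MUL src=r7,r2 dispatched  <A:1 Mu:0 Ld:2 B:1 rd:2 wr:2>
#2 ALU src=r2,r4 held:WAW  <A:1 Mu:0 Ld:2 B:1 rd:2 wr:2>
#3 MEM src=r4 dispatched  <A:1 Mu:0 Ld:1 B:1 rd:1 wr:1>
#4 MUL src=r0,r2 held:FU  <A:1 Mu:0 Ld:1 B:1 rd:1 wr:1>
#5 BR src=- dispatched  <A:1 Mu:0 Ld:1 B:0 rd:1 wr:1>
#6 MUL src=r6,r2 held:FU  <A:1 Mu:0 Ld:1 B:0 rd:1 wr:1>

reason(slot 2) = WAW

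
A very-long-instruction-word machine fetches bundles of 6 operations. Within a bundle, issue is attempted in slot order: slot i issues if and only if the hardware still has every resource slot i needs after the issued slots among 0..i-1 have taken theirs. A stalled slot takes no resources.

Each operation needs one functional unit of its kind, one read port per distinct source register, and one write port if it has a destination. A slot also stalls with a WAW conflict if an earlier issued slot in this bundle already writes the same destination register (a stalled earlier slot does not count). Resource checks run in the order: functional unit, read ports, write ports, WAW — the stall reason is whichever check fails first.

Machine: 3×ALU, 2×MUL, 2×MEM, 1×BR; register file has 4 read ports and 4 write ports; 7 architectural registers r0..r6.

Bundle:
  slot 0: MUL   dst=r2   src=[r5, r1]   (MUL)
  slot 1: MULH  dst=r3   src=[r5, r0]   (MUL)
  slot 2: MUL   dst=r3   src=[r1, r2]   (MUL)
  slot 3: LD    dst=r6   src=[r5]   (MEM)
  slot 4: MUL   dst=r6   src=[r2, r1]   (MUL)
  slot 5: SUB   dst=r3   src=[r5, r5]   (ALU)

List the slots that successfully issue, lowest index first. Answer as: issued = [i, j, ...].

(0) want 1×MUL +2rd +1wr — yes → AL3|MU1|ME2|BR1|rd2|wr3
(1) want 1×MUL +2rd +1wr — yes → AL3|MU0|ME2|BR1|rd0|wr2
(2) want 1×MUL +2rd +1wr — FU → AL3|MU0|ME2|BR1|rd0|wr2
(3) want 1×MEM +1rd +1wr — RD_PORT → AL3|MU0|ME2|BR1|rd0|wr2
(4) want 1×MUL +2rd +1wr — FU → AL3|MU0|ME2|BR1|rd0|wr2
(5) want 1×ALU +1rd +1wr — RD_PORT → AL3|MU0|ME2|BR1|rd0|wr2

issued = [0, 1]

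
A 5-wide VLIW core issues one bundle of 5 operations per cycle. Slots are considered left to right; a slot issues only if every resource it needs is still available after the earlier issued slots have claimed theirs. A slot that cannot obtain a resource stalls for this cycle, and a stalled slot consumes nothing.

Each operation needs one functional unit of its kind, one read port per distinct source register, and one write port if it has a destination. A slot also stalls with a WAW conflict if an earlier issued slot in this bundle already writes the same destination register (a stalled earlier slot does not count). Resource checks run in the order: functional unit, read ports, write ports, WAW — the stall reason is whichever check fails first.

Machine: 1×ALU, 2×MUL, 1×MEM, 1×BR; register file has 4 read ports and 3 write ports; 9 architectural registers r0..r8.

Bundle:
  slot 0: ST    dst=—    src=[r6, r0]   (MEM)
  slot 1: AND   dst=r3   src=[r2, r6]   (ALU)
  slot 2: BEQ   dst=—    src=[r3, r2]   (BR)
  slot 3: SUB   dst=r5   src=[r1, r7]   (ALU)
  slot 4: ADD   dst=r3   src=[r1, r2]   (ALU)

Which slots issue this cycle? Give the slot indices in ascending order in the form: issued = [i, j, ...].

slot 0 (MEM): ISSUE — free A1,Mu2,Ld0,B1 rp2 wp3
slot 1 (ALU): ISSUE — free A0,Mu2,Ld0,B1 rp0 wp2
slot 2 (BR): stall RD_PORT — free A0,Mu2,Ld0,B1 rp0 wp2
slot 3 (ALU): stall FU — free A0,Mu2,Ld0,B1 rp0 wp2
slot 4 (ALU): stall FU — free A0,Mu2,Ld0,B1 rp0 wp2

issued = [0, 1]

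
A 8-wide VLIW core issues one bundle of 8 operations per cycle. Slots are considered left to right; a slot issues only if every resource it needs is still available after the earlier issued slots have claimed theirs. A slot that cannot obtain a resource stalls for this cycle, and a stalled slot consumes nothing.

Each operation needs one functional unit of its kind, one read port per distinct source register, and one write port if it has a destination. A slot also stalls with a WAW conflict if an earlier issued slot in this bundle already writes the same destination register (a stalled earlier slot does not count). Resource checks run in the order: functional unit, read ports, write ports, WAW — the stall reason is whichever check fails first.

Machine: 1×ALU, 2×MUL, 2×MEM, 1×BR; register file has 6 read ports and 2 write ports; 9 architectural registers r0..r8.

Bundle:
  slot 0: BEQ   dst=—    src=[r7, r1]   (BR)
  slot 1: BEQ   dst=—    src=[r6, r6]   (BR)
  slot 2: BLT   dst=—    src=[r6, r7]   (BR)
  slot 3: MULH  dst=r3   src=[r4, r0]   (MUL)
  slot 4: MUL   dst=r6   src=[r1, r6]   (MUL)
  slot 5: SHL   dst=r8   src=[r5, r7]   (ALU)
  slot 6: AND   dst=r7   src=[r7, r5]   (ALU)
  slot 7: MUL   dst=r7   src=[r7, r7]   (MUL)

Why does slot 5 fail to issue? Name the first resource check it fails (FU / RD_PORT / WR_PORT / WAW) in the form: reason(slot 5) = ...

reason(slot 5) = RD_PORT

#0 BR src=r7,r1 dispatched  <A:1 Mu:2 Ld:2 B:0 rd:4 wr:2>
#1 BR src=r6,r6 held:FU  <A:1 Mu:2 Ld:2 B:0 rd:4 wr:2>
#2 BR src=r6,r7 held:FU  <A:1 Mu:2 Ld:2 B:0 rd:4 wr:2>
#3 MUL src=r4,r0 dispatched  <A:1 Mu:1 Ld:2 B:0 rd:2 wr:1>
#4 MUL src=r1,r6 dispatched  <A:1 Mu:0 Ld:2 B:0 rd:0 wr:0>
#5 ALU src=r5,r7 held:RD_PORT  <A:1 Mu:0 Ld:2 B:0 rd:0 wr:0>
#6 ALU src=r7,r5 held:RD_PORT  <A:1 Mu:0 Ld:2 B:0 rd:0 wr:0>
#7 MUL src=r7,r7 held:FU  <A:1 Mu:0 Ld:2 B:0 rd:0 wr:0>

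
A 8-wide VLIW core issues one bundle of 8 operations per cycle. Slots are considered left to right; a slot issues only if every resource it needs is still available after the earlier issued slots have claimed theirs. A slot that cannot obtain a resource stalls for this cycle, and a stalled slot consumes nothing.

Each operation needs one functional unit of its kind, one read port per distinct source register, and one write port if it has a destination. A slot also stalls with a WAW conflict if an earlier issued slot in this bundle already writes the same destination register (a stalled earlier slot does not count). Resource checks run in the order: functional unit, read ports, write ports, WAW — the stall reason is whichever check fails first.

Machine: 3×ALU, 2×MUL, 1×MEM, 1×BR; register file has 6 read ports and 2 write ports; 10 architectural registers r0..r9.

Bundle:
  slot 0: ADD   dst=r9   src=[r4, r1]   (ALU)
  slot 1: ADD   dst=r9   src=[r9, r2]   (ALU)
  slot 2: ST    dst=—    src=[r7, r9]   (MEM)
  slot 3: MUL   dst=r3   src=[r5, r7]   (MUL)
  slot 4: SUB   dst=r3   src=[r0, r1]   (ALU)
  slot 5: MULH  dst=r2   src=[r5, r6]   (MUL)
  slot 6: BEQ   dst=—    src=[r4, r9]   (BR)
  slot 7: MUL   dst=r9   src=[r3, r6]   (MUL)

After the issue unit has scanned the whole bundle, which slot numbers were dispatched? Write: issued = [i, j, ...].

issued = [0, 2, 3]

[0] ALU needs rd=2 wr=1: ok; after: ALU=2 MUL=2 MEM=1 BR=1, R=4, W=1
[1] ALU needs rd=2 wr=1: WAW; after: ALU=2 MUL=2 MEM=1 BR=1, R=4, W=1
[2] MEM needs rd=2 wr=0: ok; after: ALU=2 MUL=2 MEM=0 BR=1, R=2, W=1
[3] MUL needs rd=2 wr=1: ok; after: ALU=2 MUL=1 MEM=0 BR=1, R=0, W=0
[4] ALU needs rd=2 wr=1: RD_PORT; after: ALU=2 MUL=1 MEM=0 BR=1, R=0, W=0
[5] MUL needs rd=2 wr=1: RD_PORT; after: ALU=2 MUL=1 MEM=0 BR=1, R=0, W=0
[6] BR needs rd=2 wr=0: RD_PORT; after: ALU=2 MUL=1 MEM=0 BR=1, R=0, W=0
[7] MUL needs rd=2 wr=1: RD_PORT; after: ALU=2 MUL=1 MEM=0 BR=1, R=0, W=0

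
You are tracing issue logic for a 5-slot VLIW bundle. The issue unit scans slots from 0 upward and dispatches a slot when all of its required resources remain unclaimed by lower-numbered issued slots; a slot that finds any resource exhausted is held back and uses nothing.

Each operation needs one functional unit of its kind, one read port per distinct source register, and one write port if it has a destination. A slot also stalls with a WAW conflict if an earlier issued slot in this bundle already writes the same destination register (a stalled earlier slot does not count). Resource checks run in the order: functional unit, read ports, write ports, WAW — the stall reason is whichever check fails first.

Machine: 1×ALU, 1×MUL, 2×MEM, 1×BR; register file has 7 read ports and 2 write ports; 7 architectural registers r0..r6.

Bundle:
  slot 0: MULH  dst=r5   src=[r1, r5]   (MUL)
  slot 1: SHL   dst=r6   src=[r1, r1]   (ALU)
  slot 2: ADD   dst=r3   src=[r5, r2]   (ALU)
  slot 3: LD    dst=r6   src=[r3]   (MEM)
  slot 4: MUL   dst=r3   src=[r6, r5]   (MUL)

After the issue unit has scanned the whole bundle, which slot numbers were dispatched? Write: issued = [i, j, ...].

issued = [0, 1]

slot 0 (MUL): ISSUE — free A1,Mu0,Ld2,B1 rp5 wp1
slot 1 (ALU): ISSUE — free A0,Mu0,Ld2,B1 rp4 wp0
slot 2 (ALU): stall FU — free A0,Mu0,Ld2,B1 rp4 wp0
slot 3 (MEM): stall WR_PORT — free A0,Mu0,Ld2,B1 rp4 wp0
slot 4 (MUL): stall FU — free A0,Mu0,Ld2,B1 rp4 wp0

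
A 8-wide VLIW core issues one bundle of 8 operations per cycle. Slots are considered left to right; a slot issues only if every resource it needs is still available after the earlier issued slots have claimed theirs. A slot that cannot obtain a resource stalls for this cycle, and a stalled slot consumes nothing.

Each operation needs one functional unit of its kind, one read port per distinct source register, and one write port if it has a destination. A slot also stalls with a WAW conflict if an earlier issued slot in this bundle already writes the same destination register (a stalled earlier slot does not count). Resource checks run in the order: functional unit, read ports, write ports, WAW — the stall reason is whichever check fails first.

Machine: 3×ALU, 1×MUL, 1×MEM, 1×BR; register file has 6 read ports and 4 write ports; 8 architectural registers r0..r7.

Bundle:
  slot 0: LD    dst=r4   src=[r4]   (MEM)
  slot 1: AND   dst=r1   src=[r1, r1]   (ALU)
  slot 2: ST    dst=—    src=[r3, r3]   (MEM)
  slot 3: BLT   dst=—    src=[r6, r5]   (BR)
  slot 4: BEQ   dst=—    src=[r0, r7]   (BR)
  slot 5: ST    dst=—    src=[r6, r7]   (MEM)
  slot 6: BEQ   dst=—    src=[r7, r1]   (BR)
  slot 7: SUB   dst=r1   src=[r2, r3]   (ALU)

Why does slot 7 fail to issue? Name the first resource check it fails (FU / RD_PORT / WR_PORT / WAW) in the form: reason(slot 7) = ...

reason(slot 7) = WAW

[0] MEM needs rd=1 wr=1: ok; after: ALU=3 MUL=1 MEM=0 BR=1, R=5, W=3
[1] ALU needs rd=1 wr=1: ok; after: ALU=2 MUL=1 MEM=0 BR=1, R=4, W=2
[2] MEM needs rd=1 wr=0: FU; after: ALU=2 MUL=1 MEM=0 BR=1, R=4, W=2
[3] BR needs rd=2 wr=0: ok; after: ALU=2 MUL=1 MEM=0 BR=0, R=2, W=2
[4] BR needs rd=2 wr=0: FU; after: ALU=2 MUL=1 MEM=0 BR=0, R=2, W=2
[5] MEM needs rd=2 wr=0: FU; after: ALU=2 MUL=1 MEM=0 BR=0, R=2, W=2
[6] BR needs rd=2 wr=0: FU; after: ALU=2 MUL=1 MEM=0 BR=0, R=2, W=2
[7] ALU needs rd=2 wr=1: WAW; after: ALU=2 MUL=1 MEM=0 BR=0, R=2, W=2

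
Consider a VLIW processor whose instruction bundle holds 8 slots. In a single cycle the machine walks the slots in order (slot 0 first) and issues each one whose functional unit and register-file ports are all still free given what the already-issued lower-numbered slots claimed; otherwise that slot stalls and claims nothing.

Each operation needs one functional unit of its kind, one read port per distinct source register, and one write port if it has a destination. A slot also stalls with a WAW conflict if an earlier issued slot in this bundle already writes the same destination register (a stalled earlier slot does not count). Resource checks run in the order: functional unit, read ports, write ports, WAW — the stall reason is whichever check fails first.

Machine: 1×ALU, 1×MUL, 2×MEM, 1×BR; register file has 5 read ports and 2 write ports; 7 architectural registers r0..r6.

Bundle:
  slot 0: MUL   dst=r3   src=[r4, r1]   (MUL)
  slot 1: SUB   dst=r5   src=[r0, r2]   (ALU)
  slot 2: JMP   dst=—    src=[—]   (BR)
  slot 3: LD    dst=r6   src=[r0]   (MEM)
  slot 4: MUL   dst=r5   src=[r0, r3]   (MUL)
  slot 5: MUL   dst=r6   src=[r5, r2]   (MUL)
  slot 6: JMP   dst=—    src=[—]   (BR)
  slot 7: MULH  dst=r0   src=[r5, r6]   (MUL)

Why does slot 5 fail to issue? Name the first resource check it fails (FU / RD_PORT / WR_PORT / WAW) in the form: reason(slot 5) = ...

reason(slot 5) = FU

slot 0 (MUL): ISSUE — free A1,Mu0,Ld2,B1 rp3 wp1
slot 1 (ALU): ISSUE — free A0,Mu0,Ld2,B1 rp1 wp0
slot 2 (BR): ISSUE — free A0,Mu0,Ld2,B0 rp1 wp0
slot 3 (MEM): stall WR_PORT — free A0,Mu0,Ld2,B0 rp1 wp0
slot 4 (MUL): stall FU — free A0,Mu0,Ld2,B0 rp1 wp0
slot 5 (MUL): stall FU — free A0,Mu0,Ld2,B0 rp1 wp0
slot 6 (BR): stall FU — free A0,Mu0,Ld2,B0 rp1 wp0
slot 7 (MUL): stall FU — free A0,Mu0,Ld2,B0 rp1 wp0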